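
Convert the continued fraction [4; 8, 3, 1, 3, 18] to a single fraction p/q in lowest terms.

Using pₖ = aₖpₖ₋₁ + pₖ₋₂ and qₖ = aₖqₖ₋₁ + qₖ₋₂:
  k=0: a=4, p=4, q=1
  k=1: a=8, p=33, q=8
  k=2: a=3, p=103, q=25
  k=3: a=1, p=136, q=33
  k=4: a=3, p=511, q=124
  k=5: a=18, p=9334, q=2265

9334/2265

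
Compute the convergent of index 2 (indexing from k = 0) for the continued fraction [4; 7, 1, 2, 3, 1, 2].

33/8

Using pₖ = aₖpₖ₋₁ + pₖ₋₂, qₖ = aₖqₖ₋₁ + qₖ₋₂ (with p₋₁=1, p₋₂=0, q₋₁=0, q₋₂=1):
  k=0: a=4, p=4, q=1
  k=1: a=7, p=29, q=7
  k=2: a=1, p=33, q=8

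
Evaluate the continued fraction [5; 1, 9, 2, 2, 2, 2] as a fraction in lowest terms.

1783/302

Fold from the inside: start with 2/1.
  2 + 1/2 = 5/2
  2 + 2/5 = 12/5
  2 + 5/12 = 29/12
  9 + 12/29 = 273/29
  1 + 29/273 = 302/273
  5 + 273/302 = 1783/302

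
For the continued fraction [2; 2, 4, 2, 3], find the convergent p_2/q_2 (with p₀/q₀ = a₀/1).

Using pₖ = aₖpₖ₋₁ + pₖ₋₂, qₖ = aₖqₖ₋₁ + qₖ₋₂ (with p₋₁=1, p₋₂=0, q₋₁=0, q₋₂=1):
  k=0: a=2, p=2, q=1
  k=1: a=2, p=5, q=2
  k=2: a=4, p=22, q=9

22/9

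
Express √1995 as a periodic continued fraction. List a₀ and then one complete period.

a₀ = ⌊√1995⌋ = 44.
With m₀=0, d₀=1 and mₖ₊₁ = dₖaₖ − mₖ, dₖ₊₁ = (n − mₖ₊₁²)/dₖ, aₖ₊₁ = ⌊(a₀+mₖ₊₁)/dₖ₊₁⌋:
  k=1: m=44, d=59, a=1
  k=2: m=15, d=30, a=1
  k=3: m=15, d=59, a=1
  k=4: m=44, d=1, a=88
d=1 and a=2a₀=88 at k=4, so the next step gives (m, d) = (44, 59) again — its k=1 value — and the period has length 4.

[44; 1, 1, 1, 88]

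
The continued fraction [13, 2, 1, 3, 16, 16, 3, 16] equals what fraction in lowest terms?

Using pₖ = aₖpₖ₋₁ + pₖ₋₂ and qₖ = aₖqₖ₋₁ + qₖ₋₂:
  k=0: a=13, p=13, q=1
  k=1: a=2, p=27, q=2
  k=2: a=1, p=40, q=3
  k=3: a=3, p=147, q=11
  k=4: a=16, p=2392, q=179
  k=5: a=16, p=38419, q=2875
  k=6: a=3, p=117649, q=8804
  k=7: a=16, p=1920803, q=143739

1920803/143739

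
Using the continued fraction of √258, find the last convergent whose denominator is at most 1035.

8240/513

√258 = [16; 16, 32, …] (period length 2).
Convergents:
  p_0/q_0 = 16/1
  p_1/q_1 = 257/16
  p_2/q_2 = 8240/513
  p_3/q_3 = 132097/8224
q_2 = 513 ≤ 1035 < 8224 = q_3, so the answer is 8240/513.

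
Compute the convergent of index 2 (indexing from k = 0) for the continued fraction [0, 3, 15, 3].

15/46

Using pₖ = aₖpₖ₋₁ + pₖ₋₂, qₖ = aₖqₖ₋₁ + qₖ₋₂ (with p₋₁=1, p₋₂=0, q₋₁=0, q₋₂=1):
  k=0: a=0, p=0, q=1
  k=1: a=3, p=1, q=3
  k=2: a=15, p=15, q=46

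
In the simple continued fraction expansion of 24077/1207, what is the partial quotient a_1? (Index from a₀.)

1

24077 = 19·1207 + 1144   →  a_0 = 19
1207 = 1·1144 + 63   →  a_1 = 1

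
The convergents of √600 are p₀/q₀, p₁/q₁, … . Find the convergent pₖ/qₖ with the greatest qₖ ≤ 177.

2376/97

√600 = [24; 2, 48, …] (period length 2).
Convergents:
  p_0/q_0 = 24/1
  p_1/q_1 = 49/2
  p_2/q_2 = 2376/97
  p_3/q_3 = 4801/196
q_2 = 97 ≤ 177 < 196 = q_3, so the answer is 2376/97.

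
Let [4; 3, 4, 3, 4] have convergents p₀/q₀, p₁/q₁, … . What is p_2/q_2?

56/13

Using pₖ = aₖpₖ₋₁ + pₖ₋₂, qₖ = aₖqₖ₋₁ + qₖ₋₂ (with p₋₁=1, p₋₂=0, q₋₁=0, q₋₂=1):
  k=0: a=4, p=4, q=1
  k=1: a=3, p=13, q=3
  k=2: a=4, p=56, q=13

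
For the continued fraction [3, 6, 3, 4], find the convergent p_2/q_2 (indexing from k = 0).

Using pₖ = aₖpₖ₋₁ + pₖ₋₂, qₖ = aₖqₖ₋₁ + qₖ₋₂ (with p₋₁=1, p₋₂=0, q₋₁=0, q₋₂=1):
  k=0: a=3, p=3, q=1
  k=1: a=6, p=19, q=6
  k=2: a=3, p=60, q=19

60/19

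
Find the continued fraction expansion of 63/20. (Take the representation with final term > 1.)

[3; 6, 1, 2]

63 = 3×20 + 3
20 = 6×3 + 2
3 = 1×2 + 1
2 = 2×1 + 0  (stop)
So 63/20 = [3; 6, 1, 2].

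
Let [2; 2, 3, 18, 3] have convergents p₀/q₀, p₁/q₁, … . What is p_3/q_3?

311/128

Using pₖ = aₖpₖ₋₁ + pₖ₋₂, qₖ = aₖqₖ₋₁ + qₖ₋₂ (with p₋₁=1, p₋₂=0, q₋₁=0, q₋₂=1):
  k=0: a=2, p=2, q=1
  k=1: a=2, p=5, q=2
  k=2: a=3, p=17, q=7
  k=3: a=18, p=311, q=128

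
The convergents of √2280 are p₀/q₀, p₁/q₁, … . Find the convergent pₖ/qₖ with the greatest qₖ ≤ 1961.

√2280 = [47; 1, 2, 1, 94, …] (period length 4).
Convergents:
  p_0/q_0 = 47/1
  p_1/q_1 = 48/1
  p_2/q_2 = 143/3
  p_3/q_3 = 191/4
  p_4/q_4 = 18097/379
  p_5/q_5 = 18288/383
  p_6/q_6 = 54673/1145
  p_7/q_7 = 72961/1528
  p_8/q_8 = 6913007/144777
q_7 = 1528 ≤ 1961 < 144777 = q_8, so the answer is 72961/1528.

72961/1528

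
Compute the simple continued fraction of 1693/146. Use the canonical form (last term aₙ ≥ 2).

1693 = 11×146 + 87
146 = 1×87 + 59
87 = 1×59 + 28
59 = 2×28 + 3
28 = 9×3 + 1
3 = 3×1 + 0  (stop)
So 1693/146 = [11; 1, 1, 2, 9, 3].

[11; 1, 1, 2, 9, 3]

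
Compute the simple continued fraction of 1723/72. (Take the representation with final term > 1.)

[23; 1, 13, 2, 2]

1723 = 23×72 + 67
72 = 1×67 + 5
67 = 13×5 + 2
5 = 2×2 + 1
2 = 2×1 + 0  (stop)
So 1723/72 = [23; 1, 13, 2, 2].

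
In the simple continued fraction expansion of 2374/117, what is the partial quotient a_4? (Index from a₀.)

2374 = 20·117 + 34   →  a_0 = 20
117 = 3·34 + 15   →  a_1 = 3
34 = 2·15 + 4   →  a_2 = 2
15 = 3·4 + 3   →  a_3 = 3
4 = 1·3 + 1   →  a_4 = 1

1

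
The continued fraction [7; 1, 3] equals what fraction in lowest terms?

Using pₖ = aₖpₖ₋₁ + pₖ₋₂ and qₖ = aₖqₖ₋₁ + qₖ₋₂:
  k=0: a=7, p=7, q=1
  k=1: a=1, p=8, q=1
  k=2: a=3, p=31, q=4

31/4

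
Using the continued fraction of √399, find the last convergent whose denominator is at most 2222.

31940/1599

√399 = [19; 1, 38, …] (period length 2).
Convergents:
  p_0/q_0 = 19/1
  p_1/q_1 = 20/1
  p_2/q_2 = 779/39
  p_3/q_3 = 799/40
  p_4/q_4 = 31141/1559
  p_5/q_5 = 31940/1599
  p_6/q_6 = 1244861/62321
q_5 = 1599 ≤ 2222 < 62321 = q_6, so the answer is 31940/1599.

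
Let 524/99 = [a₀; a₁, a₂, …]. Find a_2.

524 = 5·99 + 29   →  a_0 = 5
99 = 3·29 + 12   →  a_1 = 3
29 = 2·12 + 5   →  a_2 = 2

2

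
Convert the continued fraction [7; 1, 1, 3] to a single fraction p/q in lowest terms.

53/7

Using pₖ = aₖpₖ₋₁ + pₖ₋₂ and qₖ = aₖqₖ₋₁ + qₖ₋₂:
  k=0: a=7, p=7, q=1
  k=1: a=1, p=8, q=1
  k=2: a=1, p=15, q=2
  k=3: a=3, p=53, q=7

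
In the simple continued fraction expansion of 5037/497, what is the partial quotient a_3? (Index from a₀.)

2

5037 = 10·497 + 67   →  a_0 = 10
497 = 7·67 + 28   →  a_1 = 7
67 = 2·28 + 11   →  a_2 = 2
28 = 2·11 + 6   →  a_3 = 2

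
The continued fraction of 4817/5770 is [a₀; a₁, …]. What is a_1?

4817 = 0·5770 + 4817   →  a_0 = 0
5770 = 1·4817 + 953   →  a_1 = 1

1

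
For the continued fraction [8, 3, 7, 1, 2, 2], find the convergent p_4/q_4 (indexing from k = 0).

Using pₖ = aₖpₖ₋₁ + pₖ₋₂, qₖ = aₖqₖ₋₁ + qₖ₋₂ (with p₋₁=1, p₋₂=0, q₋₁=0, q₋₂=1):
  k=0: a=8, p=8, q=1
  k=1: a=3, p=25, q=3
  k=2: a=7, p=183, q=22
  k=3: a=1, p=208, q=25
  k=4: a=2, p=599, q=72

599/72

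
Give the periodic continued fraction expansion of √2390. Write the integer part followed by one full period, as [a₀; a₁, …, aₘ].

a₀ = ⌊√2390⌋ = 48.
With m₀=0, d₀=1 and mₖ₊₁ = dₖaₖ − mₖ, dₖ₊₁ = (n − mₖ₊₁²)/dₖ, aₖ₊₁ = ⌊(a₀+mₖ₊₁)/dₖ₊₁⌋:
  k=1: m=48, d=86, a=1
  k=2: m=38, d=11, a=7
  k=3: m=39, d=79, a=1
  k=4: m=40, d=10, a=8
  k=5: m=40, d=79, a=1
  k=6: m=39, d=11, a=7
  k=7: m=38, d=86, a=1
  k=8: m=48, d=1, a=96
d=1 and a=2a₀=96 at k=8, so the next step gives (m, d) = (48, 86) again — its k=1 value — and the period has length 8.

[48; 1, 7, 1, 8, 1, 7, 1, 96]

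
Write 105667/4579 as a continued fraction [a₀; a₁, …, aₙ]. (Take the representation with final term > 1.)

105667 = 23·4579 + 350
4579 = 13·350 + 29
350 = 12·29 + 2
29 = 14·2 + 1
2 = 2·1 + 0  (stop)
So 105667/4579 = [23; 13, 12, 14, 2].

[23; 13, 12, 14, 2]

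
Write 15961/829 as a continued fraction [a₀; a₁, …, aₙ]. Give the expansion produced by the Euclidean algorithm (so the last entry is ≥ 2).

[19; 3, 1, 18, 11]

15961 = 19×829 + 210
829 = 3×210 + 199
210 = 1×199 + 11
199 = 18×11 + 1
11 = 11×1 + 0  (stop)
So 15961/829 = [19; 3, 1, 18, 11].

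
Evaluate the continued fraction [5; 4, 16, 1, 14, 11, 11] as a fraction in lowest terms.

663880/126541

Using pₖ = aₖpₖ₋₁ + pₖ₋₂ and qₖ = aₖqₖ₋₁ + qₖ₋₂:
  k=0: a=5, p=5, q=1
  k=1: a=4, p=21, q=4
  k=2: a=16, p=341, q=65
  k=3: a=1, p=362, q=69
  k=4: a=14, p=5409, q=1031
  k=5: a=11, p=59861, q=11410
  k=6: a=11, p=663880, q=126541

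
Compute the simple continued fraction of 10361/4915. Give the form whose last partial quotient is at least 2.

10361 = 2*4915 + 531
4915 = 9*531 + 136
531 = 3*136 + 123
136 = 1*123 + 13
123 = 9*13 + 6
13 = 2*6 + 1
6 = 6*1 + 0  (stop)
So 10361/4915 = [2; 9, 3, 1, 9, 2, 6].

[2; 9, 3, 1, 9, 2, 6]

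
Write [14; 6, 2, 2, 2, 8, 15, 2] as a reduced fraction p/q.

Using pₖ = aₖpₖ₋₁ + pₖ₋₂ and qₖ = aₖqₖ₋₁ + qₖ₋₂:
  k=0: a=14, p=14, q=1
  k=1: a=6, p=85, q=6
  k=2: a=2, p=184, q=13
  k=3: a=2, p=453, q=32
  k=4: a=2, p=1090, q=77
  k=5: a=8, p=9173, q=648
  k=6: a=15, p=138685, q=9797
  k=7: a=2, p=286543, q=20242

286543/20242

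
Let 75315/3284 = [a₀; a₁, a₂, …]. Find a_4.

2

75315 = 22·3284 + 3067   →  a_0 = 22
3284 = 1·3067 + 217   →  a_1 = 1
3067 = 14·217 + 29   →  a_2 = 14
217 = 7·29 + 14   →  a_3 = 7
29 = 2·14 + 1   →  a_4 = 2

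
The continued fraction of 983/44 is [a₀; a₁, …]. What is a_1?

983 = 22·44 + 15   →  a_0 = 22
44 = 2·15 + 14   →  a_1 = 2

2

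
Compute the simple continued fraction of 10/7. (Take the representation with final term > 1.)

[1; 2, 3]

10 = 1*7 + 3
7 = 2*3 + 1
3 = 3*1 + 0  (stop)
So 10/7 = [1; 2, 3].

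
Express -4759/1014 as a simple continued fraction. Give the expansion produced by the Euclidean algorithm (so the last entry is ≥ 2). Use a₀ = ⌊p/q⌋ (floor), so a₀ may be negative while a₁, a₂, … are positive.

[-5; 3, 3, 1, 5, 4, 3]

-4759 = -5*1014 + 311
1014 = 3*311 + 81
311 = 3*81 + 68
81 = 1*68 + 13
68 = 5*13 + 3
13 = 4*3 + 1
3 = 3*1 + 0  (stop)
So -4759/1014 = [-5; 3, 3, 1, 5, 4, 3].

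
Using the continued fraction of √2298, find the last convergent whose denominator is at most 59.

√2298 = [47; 1, 14, 1, 94, …] (period length 4).
Convergents:
  p_0/q_0 = 47/1
  p_1/q_1 = 48/1
  p_2/q_2 = 719/15
  p_3/q_3 = 767/16
  p_4/q_4 = 72817/1519
q_3 = 16 ≤ 59 < 1519 = q_4, so the answer is 767/16.

767/16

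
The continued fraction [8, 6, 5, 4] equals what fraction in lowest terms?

Using pₖ = aₖpₖ₋₁ + pₖ₋₂ and qₖ = aₖqₖ₋₁ + qₖ₋₂:
  k=0: a=8, p=8, q=1
  k=1: a=6, p=49, q=6
  k=2: a=5, p=253, q=31
  k=3: a=4, p=1061, q=130

1061/130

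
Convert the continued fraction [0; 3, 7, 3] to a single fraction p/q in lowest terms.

Using pₖ = aₖpₖ₋₁ + pₖ₋₂ and qₖ = aₖqₖ₋₁ + qₖ₋₂:
  k=0: a=0, p=0, q=1
  k=1: a=3, p=1, q=3
  k=2: a=7, p=7, q=22
  k=3: a=3, p=22, q=69

22/69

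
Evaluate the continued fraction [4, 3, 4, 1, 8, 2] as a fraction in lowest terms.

1285/298

Fold from the inside: start with 2/1.
  8 + 1/2 = 17/2
  1 + 2/17 = 19/17
  4 + 17/19 = 93/19
  3 + 19/93 = 298/93
  4 + 93/298 = 1285/298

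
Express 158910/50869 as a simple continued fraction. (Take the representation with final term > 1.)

[3; 8, 14, 6, 10, 2, 3]

158910 = 3·50869 + 6303
50869 = 8·6303 + 445
6303 = 14·445 + 73
445 = 6·73 + 7
73 = 10·7 + 3
7 = 2·3 + 1
3 = 3·1 + 0  (stop)
So 158910/50869 = [3; 8, 14, 6, 10, 2, 3].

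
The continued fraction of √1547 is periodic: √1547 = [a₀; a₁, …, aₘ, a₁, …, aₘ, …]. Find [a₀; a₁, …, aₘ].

[39; 3, 78]

a₀ = ⌊√1547⌋ = 39.
With m₀=0, d₀=1 and mₖ₊₁ = dₖaₖ − mₖ, dₖ₊₁ = (n − mₖ₊₁²)/dₖ, aₖ₊₁ = ⌊(a₀+mₖ₊₁)/dₖ₊₁⌋:
  k=1: m=39, d=26, a=3
  k=2: m=39, d=1, a=78
d=1 and a=2a₀=78 at k=2, so the next step gives (m, d) = (39, 26) again — its k=1 value — and the period has length 2.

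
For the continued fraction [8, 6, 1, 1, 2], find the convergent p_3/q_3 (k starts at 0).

Using pₖ = aₖpₖ₋₁ + pₖ₋₂, qₖ = aₖqₖ₋₁ + qₖ₋₂ (with p₋₁=1, p₋₂=0, q₋₁=0, q₋₂=1):
  k=0: a=8, p=8, q=1
  k=1: a=6, p=49, q=6
  k=2: a=1, p=57, q=7
  k=3: a=1, p=106, q=13

106/13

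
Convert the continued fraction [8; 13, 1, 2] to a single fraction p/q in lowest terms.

Using pₖ = aₖpₖ₋₁ + pₖ₋₂ and qₖ = aₖqₖ₋₁ + qₖ₋₂:
  k=0: a=8, p=8, q=1
  k=1: a=13, p=105, q=13
  k=2: a=1, p=113, q=14
  k=3: a=2, p=331, q=41

331/41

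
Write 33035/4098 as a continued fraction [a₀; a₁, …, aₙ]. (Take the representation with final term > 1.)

33035 = 8×4098 + 251
4098 = 16×251 + 82
251 = 3×82 + 5
82 = 16×5 + 2
5 = 2×2 + 1
2 = 2×1 + 0  (stop)
So 33035/4098 = [8; 16, 3, 16, 2, 2].

[8; 16, 3, 16, 2, 2]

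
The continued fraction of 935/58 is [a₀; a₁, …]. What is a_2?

3

935 = 16·58 + 7   →  a_0 = 16
58 = 8·7 + 2   →  a_1 = 8
7 = 3·2 + 1   →  a_2 = 3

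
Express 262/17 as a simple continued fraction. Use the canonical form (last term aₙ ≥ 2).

262 = 15·17 + 7
17 = 2·7 + 3
7 = 2·3 + 1
3 = 3·1 + 0  (stop)
So 262/17 = [15; 2, 2, 3].

[15; 2, 2, 3]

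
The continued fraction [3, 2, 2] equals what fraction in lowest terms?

17/5

Using pₖ = aₖpₖ₋₁ + pₖ₋₂ and qₖ = aₖqₖ₋₁ + qₖ₋₂:
  k=0: a=3, p=3, q=1
  k=1: a=2, p=7, q=2
  k=2: a=2, p=17, q=5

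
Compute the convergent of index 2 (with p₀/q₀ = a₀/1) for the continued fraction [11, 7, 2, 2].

Using pₖ = aₖpₖ₋₁ + pₖ₋₂, qₖ = aₖqₖ₋₁ + qₖ₋₂ (with p₋₁=1, p₋₂=0, q₋₁=0, q₋₂=1):
  k=0: a=11, p=11, q=1
  k=1: a=7, p=78, q=7
  k=2: a=2, p=167, q=15

167/15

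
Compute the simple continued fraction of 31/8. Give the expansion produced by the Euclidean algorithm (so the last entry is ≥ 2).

[3; 1, 7]

31 = 3·8 + 7
8 = 1·7 + 1
7 = 7·1 + 0  (stop)
So 31/8 = [3; 1, 7].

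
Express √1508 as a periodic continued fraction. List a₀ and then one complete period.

a₀ = ⌊√1508⌋ = 38.
With m₀=0, d₀=1 and mₖ₊₁ = dₖaₖ − mₖ, dₖ₊₁ = (n − mₖ₊₁²)/dₖ, aₖ₊₁ = ⌊(a₀+mₖ₊₁)/dₖ₊₁⌋:
  k=1: m=38, d=64, a=1
  k=2: m=26, d=13, a=4
  k=3: m=26, d=64, a=1
  k=4: m=38, d=1, a=76
d=1 and a=2a₀=76 at k=4, so the next step gives (m, d) = (38, 64) again — its k=1 value — and the period has length 4.

[38; 1, 4, 1, 76]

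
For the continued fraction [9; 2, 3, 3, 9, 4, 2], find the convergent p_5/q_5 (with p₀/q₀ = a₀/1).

Using pₖ = aₖpₖ₋₁ + pₖ₋₂, qₖ = aₖqₖ₋₁ + qₖ₋₂ (with p₋₁=1, p₋₂=0, q₋₁=0, q₋₂=1):
  k=0: a=9, p=9, q=1
  k=1: a=2, p=19, q=2
  k=2: a=3, p=66, q=7
  k=3: a=3, p=217, q=23
  k=4: a=9, p=2019, q=214
  k=5: a=4, p=8293, q=879

8293/879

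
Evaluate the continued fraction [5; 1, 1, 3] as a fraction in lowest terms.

39/7

Using pₖ = aₖpₖ₋₁ + pₖ₋₂ and qₖ = aₖqₖ₋₁ + qₖ₋₂:
  k=0: a=5, p=5, q=1
  k=1: a=1, p=6, q=1
  k=2: a=1, p=11, q=2
  k=3: a=3, p=39, q=7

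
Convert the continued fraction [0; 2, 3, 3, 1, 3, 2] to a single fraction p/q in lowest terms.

Fold from the inside: start with 2/1.
  3 + 1/2 = 7/2
  1 + 2/7 = 9/7
  3 + 7/9 = 34/9
  3 + 9/34 = 111/34
  2 + 34/111 = 256/111
  0 + 111/256 = 111/256

111/256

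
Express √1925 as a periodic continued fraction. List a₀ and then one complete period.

[43; 1, 6, 1, 86]

a₀ = ⌊√1925⌋ = 43.
With m₀=0, d₀=1 and mₖ₊₁ = dₖaₖ − mₖ, dₖ₊₁ = (n − mₖ₊₁²)/dₖ, aₖ₊₁ = ⌊(a₀+mₖ₊₁)/dₖ₊₁⌋:
  k=1: m=43, d=76, a=1
  k=2: m=33, d=11, a=6
  k=3: m=33, d=76, a=1
  k=4: m=43, d=1, a=86
d=1 and a=2a₀=86 at k=4, so the next step gives (m, d) = (43, 76) again — its k=1 value — and the period has length 4.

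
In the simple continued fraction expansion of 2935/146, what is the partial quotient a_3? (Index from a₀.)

2935 = 20·146 + 15   →  a_0 = 20
146 = 9·15 + 11   →  a_1 = 9
15 = 1·11 + 4   →  a_2 = 1
11 = 2·4 + 3   →  a_3 = 2

2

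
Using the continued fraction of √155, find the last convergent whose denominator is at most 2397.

√155 = [12; 2, 4, 2, 24, …] (period length 4).
Convergents:
  p_0/q_0 = 12/1
  p_1/q_1 = 25/2
  p_2/q_2 = 112/9
  p_3/q_3 = 249/20
  p_4/q_4 = 6088/489
  p_5/q_5 = 12425/998
  p_6/q_6 = 55788/4481
q_5 = 998 ≤ 2397 < 4481 = q_6, so the answer is 12425/998.

12425/998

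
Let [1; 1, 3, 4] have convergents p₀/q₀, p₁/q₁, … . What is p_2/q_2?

Using pₖ = aₖpₖ₋₁ + pₖ₋₂, qₖ = aₖqₖ₋₁ + qₖ₋₂ (with p₋₁=1, p₋₂=0, q₋₁=0, q₋₂=1):
  k=0: a=1, p=1, q=1
  k=1: a=1, p=2, q=1
  k=2: a=3, p=7, q=4

7/4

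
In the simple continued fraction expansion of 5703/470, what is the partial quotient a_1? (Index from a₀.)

7

5703 = 12·470 + 63   →  a_0 = 12
470 = 7·63 + 29   →  a_1 = 7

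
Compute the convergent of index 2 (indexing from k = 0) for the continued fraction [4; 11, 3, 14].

139/34

Using pₖ = aₖpₖ₋₁ + pₖ₋₂, qₖ = aₖqₖ₋₁ + qₖ₋₂ (with p₋₁=1, p₋₂=0, q₋₁=0, q₋₂=1):
  k=0: a=4, p=4, q=1
  k=1: a=11, p=45, q=11
  k=2: a=3, p=139, q=34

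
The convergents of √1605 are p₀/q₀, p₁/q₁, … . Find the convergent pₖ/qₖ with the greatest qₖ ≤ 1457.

51320/1281

√1605 = [40; 16, 80, …] (period length 2).
Convergents:
  p_0/q_0 = 40/1
  p_1/q_1 = 641/16
  p_2/q_2 = 51320/1281
  p_3/q_3 = 821761/20512
q_2 = 1281 ≤ 1457 < 20512 = q_3, so the answer is 51320/1281.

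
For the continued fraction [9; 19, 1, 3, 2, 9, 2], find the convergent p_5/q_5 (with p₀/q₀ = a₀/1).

15214/1681

Using pₖ = aₖpₖ₋₁ + pₖ₋₂, qₖ = aₖqₖ₋₁ + qₖ₋₂ (with p₋₁=1, p₋₂=0, q₋₁=0, q₋₂=1):
  k=0: a=9, p=9, q=1
  k=1: a=19, p=172, q=19
  k=2: a=1, p=181, q=20
  k=3: a=3, p=715, q=79
  k=4: a=2, p=1611, q=178
  k=5: a=9, p=15214, q=1681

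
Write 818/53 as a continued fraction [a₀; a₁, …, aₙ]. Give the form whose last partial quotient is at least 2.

818 = 15*53 + 23
53 = 2*23 + 7
23 = 3*7 + 2
7 = 3*2 + 1
2 = 2*1 + 0  (stop)
So 818/53 = [15; 2, 3, 3, 2].

[15; 2, 3, 3, 2]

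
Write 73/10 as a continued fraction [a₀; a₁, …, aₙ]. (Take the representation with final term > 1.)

73 = 7×10 + 3
10 = 3×3 + 1
3 = 3×1 + 0  (stop)
So 73/10 = [7; 3, 3].

[7; 3, 3]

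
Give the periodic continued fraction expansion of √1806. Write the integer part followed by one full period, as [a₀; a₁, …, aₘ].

[42; 2, 84]

a₀ = ⌊√1806⌋ = 42.
With m₀=0, d₀=1 and mₖ₊₁ = dₖaₖ − mₖ, dₖ₊₁ = (n − mₖ₊₁²)/dₖ, aₖ₊₁ = ⌊(a₀+mₖ₊₁)/dₖ₊₁⌋:
  k=1: m=42, d=42, a=2
  k=2: m=42, d=1, a=84
d=1 and a=2a₀=84 at k=2, so the next step gives (m, d) = (42, 42) again — its k=1 value — and the period has length 2.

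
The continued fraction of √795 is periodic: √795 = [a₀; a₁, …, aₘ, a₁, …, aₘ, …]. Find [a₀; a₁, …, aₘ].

a₀ = ⌊√795⌋ = 28.
With m₀=0, d₀=1 and mₖ₊₁ = dₖaₖ − mₖ, dₖ₊₁ = (n − mₖ₊₁²)/dₖ, aₖ₊₁ = ⌊(a₀+mₖ₊₁)/dₖ₊₁⌋:
  k=1: m=28, d=11, a=5
  k=2: m=27, d=6, a=9
  k=3: m=27, d=11, a=5
  k=4: m=28, d=1, a=56
d=1 and a=2a₀=56 at k=4, so the next step gives (m, d) = (28, 11) again — its k=1 value — and the period has length 4.

[28; 5, 9, 5, 56]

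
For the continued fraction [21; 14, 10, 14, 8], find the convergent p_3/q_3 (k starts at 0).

41889/1988

Using pₖ = aₖpₖ₋₁ + pₖ₋₂, qₖ = aₖqₖ₋₁ + qₖ₋₂ (with p₋₁=1, p₋₂=0, q₋₁=0, q₋₂=1):
  k=0: a=21, p=21, q=1
  k=1: a=14, p=295, q=14
  k=2: a=10, p=2971, q=141
  k=3: a=14, p=41889, q=1988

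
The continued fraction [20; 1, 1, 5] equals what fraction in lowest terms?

Using pₖ = aₖpₖ₋₁ + pₖ₋₂ and qₖ = aₖqₖ₋₁ + qₖ₋₂:
  k=0: a=20, p=20, q=1
  k=1: a=1, p=21, q=1
  k=2: a=1, p=41, q=2
  k=3: a=5, p=226, q=11

226/11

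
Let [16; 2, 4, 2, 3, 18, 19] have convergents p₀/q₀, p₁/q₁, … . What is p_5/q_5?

20759/1262

Using pₖ = aₖpₖ₋₁ + pₖ₋₂, qₖ = aₖqₖ₋₁ + qₖ₋₂ (with p₋₁=1, p₋₂=0, q₋₁=0, q₋₂=1):
  k=0: a=16, p=16, q=1
  k=1: a=2, p=33, q=2
  k=2: a=4, p=148, q=9
  k=3: a=2, p=329, q=20
  k=4: a=3, p=1135, q=69
  k=5: a=18, p=20759, q=1262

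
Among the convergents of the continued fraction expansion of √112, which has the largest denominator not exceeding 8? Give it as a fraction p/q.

√112 = [10; 1, 1, 2, 1, 1, 20, …] (period length 6).
Convergents:
  p_0/q_0 = 10/1
  p_1/q_1 = 11/1
  p_2/q_2 = 21/2
  p_3/q_3 = 53/5
  p_4/q_4 = 74/7
  p_5/q_5 = 127/12
q_4 = 7 ≤ 8 < 12 = q_5, so the answer is 74/7.

74/7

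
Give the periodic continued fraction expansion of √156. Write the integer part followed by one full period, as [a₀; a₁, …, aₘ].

[12; 2, 24]

a₀ = ⌊√156⌋ = 12.
With m₀=0, d₀=1 and mₖ₊₁ = dₖaₖ − mₖ, dₖ₊₁ = (n − mₖ₊₁²)/dₖ, aₖ₊₁ = ⌊(a₀+mₖ₊₁)/dₖ₊₁⌋:
  k=1: m=12, d=12, a=2
  k=2: m=12, d=1, a=24
d=1 and a=2a₀=24 at k=2, so the next step gives (m, d) = (12, 12) again — its k=1 value — and the period has length 2.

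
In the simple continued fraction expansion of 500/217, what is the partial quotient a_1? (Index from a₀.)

500 = 2·217 + 66   →  a_0 = 2
217 = 3·66 + 19   →  a_1 = 3

3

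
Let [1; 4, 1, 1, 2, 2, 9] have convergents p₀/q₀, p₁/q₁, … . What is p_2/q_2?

6/5

Using pₖ = aₖpₖ₋₁ + pₖ₋₂, qₖ = aₖqₖ₋₁ + qₖ₋₂ (with p₋₁=1, p₋₂=0, q₋₁=0, q₋₂=1):
  k=0: a=1, p=1, q=1
  k=1: a=4, p=5, q=4
  k=2: a=1, p=6, q=5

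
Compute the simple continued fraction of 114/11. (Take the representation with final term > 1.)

[10; 2, 1, 3]

114 = 10·11 + 4
11 = 2·4 + 3
4 = 1·3 + 1
3 = 3·1 + 0  (stop)
So 114/11 = [10; 2, 1, 3].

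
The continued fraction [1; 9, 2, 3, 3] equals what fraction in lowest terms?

240/217

Using pₖ = aₖpₖ₋₁ + pₖ₋₂ and qₖ = aₖqₖ₋₁ + qₖ₋₂:
  k=0: a=1, p=1, q=1
  k=1: a=9, p=10, q=9
  k=2: a=2, p=21, q=19
  k=3: a=3, p=73, q=66
  k=4: a=3, p=240, q=217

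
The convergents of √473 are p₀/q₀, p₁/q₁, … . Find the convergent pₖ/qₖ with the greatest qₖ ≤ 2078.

15137/696

√473 = [21; 1, 2, 1, 42, …] (period length 4).
Convergents:
  p_0/q_0 = 21/1
  p_1/q_1 = 22/1
  p_2/q_2 = 65/3
  p_3/q_3 = 87/4
  p_4/q_4 = 3719/171
  p_5/q_5 = 3806/175
  p_6/q_6 = 11331/521
  p_7/q_7 = 15137/696
  p_8/q_8 = 647085/29753
q_7 = 696 ≤ 2078 < 29753 = q_8, so the answer is 15137/696.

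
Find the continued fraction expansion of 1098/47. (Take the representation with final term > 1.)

[23; 2, 1, 3, 4]

1098 = 23×47 + 17
47 = 2×17 + 13
17 = 1×13 + 4
13 = 3×4 + 1
4 = 4×1 + 0  (stop)
So 1098/47 = [23; 2, 1, 3, 4].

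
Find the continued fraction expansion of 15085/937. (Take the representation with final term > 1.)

15085 = 16×937 + 93
937 = 10×93 + 7
93 = 13×7 + 2
7 = 3×2 + 1
2 = 2×1 + 0  (stop)
So 15085/937 = [16; 10, 13, 3, 2].

[16; 10, 13, 3, 2]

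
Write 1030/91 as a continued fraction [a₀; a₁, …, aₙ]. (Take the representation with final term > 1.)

1030 = 11*91 + 29
91 = 3*29 + 4
29 = 7*4 + 1
4 = 4*1 + 0  (stop)
So 1030/91 = [11; 3, 7, 4].

[11; 3, 7, 4]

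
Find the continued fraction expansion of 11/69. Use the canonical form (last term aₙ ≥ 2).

[0; 6, 3, 1, 2]

11 = 0*69 + 11
69 = 6*11 + 3
11 = 3*3 + 2
3 = 1*2 + 1
2 = 2*1 + 0  (stop)
So 11/69 = [0; 6, 3, 1, 2].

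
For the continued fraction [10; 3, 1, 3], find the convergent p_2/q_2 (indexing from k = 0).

41/4

Using pₖ = aₖpₖ₋₁ + pₖ₋₂, qₖ = aₖqₖ₋₁ + qₖ₋₂ (with p₋₁=1, p₋₂=0, q₋₁=0, q₋₂=1):
  k=0: a=10, p=10, q=1
  k=1: a=3, p=31, q=3
  k=2: a=1, p=41, q=4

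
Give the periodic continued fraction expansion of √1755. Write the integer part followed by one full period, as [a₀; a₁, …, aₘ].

a₀ = ⌊√1755⌋ = 41.

[41; 1, 8, 3, 8, 1, 82]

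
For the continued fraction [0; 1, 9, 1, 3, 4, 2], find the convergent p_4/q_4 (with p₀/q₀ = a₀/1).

39/43

Using pₖ = aₖpₖ₋₁ + pₖ₋₂, qₖ = aₖqₖ₋₁ + qₖ₋₂ (with p₋₁=1, p₋₂=0, q₋₁=0, q₋₂=1):
  k=0: a=0, p=0, q=1
  k=1: a=1, p=1, q=1
  k=2: a=9, p=9, q=10
  k=3: a=1, p=10, q=11
  k=4: a=3, p=39, q=43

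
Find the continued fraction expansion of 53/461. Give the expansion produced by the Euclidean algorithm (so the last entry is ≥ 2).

[0; 8, 1, 2, 3, 5]

53 = 0*461 + 53
461 = 8*53 + 37
53 = 1*37 + 16
37 = 2*16 + 5
16 = 3*5 + 1
5 = 5*1 + 0  (stop)
So 53/461 = [0; 8, 1, 2, 3, 5].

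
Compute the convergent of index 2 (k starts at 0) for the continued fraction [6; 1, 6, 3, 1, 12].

48/7

Using pₖ = aₖpₖ₋₁ + pₖ₋₂, qₖ = aₖqₖ₋₁ + qₖ₋₂ (with p₋₁=1, p₋₂=0, q₋₁=0, q₋₂=1):
  k=0: a=6, p=6, q=1
  k=1: a=1, p=7, q=1
  k=2: a=6, p=48, q=7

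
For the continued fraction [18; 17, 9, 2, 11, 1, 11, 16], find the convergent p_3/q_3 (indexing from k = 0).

5869/325

Using pₖ = aₖpₖ₋₁ + pₖ₋₂, qₖ = aₖqₖ₋₁ + qₖ₋₂ (with p₋₁=1, p₋₂=0, q₋₁=0, q₋₂=1):
  k=0: a=18, p=18, q=1
  k=1: a=17, p=307, q=17
  k=2: a=9, p=2781, q=154
  k=3: a=2, p=5869, q=325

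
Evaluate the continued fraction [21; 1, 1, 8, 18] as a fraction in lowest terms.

6631/308

Using pₖ = aₖpₖ₋₁ + pₖ₋₂ and qₖ = aₖqₖ₋₁ + qₖ₋₂:
  k=0: a=21, p=21, q=1
  k=1: a=1, p=22, q=1
  k=2: a=1, p=43, q=2
  k=3: a=8, p=366, q=17
  k=4: a=18, p=6631, q=308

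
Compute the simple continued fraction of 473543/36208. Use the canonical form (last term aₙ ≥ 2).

[13; 12, 1, 3, 16, 3, 1, 10]

473543 = 13×36208 + 2839
36208 = 12×2839 + 2140
2839 = 1×2140 + 699
2140 = 3×699 + 43
699 = 16×43 + 11
43 = 3×11 + 10
11 = 1×10 + 1
10 = 10×1 + 0  (stop)
So 473543/36208 = [13; 12, 1, 3, 16, 3, 1, 10].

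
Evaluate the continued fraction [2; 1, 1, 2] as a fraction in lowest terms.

13/5

Using pₖ = aₖpₖ₋₁ + pₖ₋₂ and qₖ = aₖqₖ₋₁ + qₖ₋₂:
  k=0: a=2, p=2, q=1
  k=1: a=1, p=3, q=1
  k=2: a=1, p=5, q=2
  k=3: a=2, p=13, q=5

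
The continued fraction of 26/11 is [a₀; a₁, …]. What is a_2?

26 = 2·11 + 4   →  a_0 = 2
11 = 2·4 + 3   →  a_1 = 2
4 = 1·3 + 1   →  a_2 = 1

1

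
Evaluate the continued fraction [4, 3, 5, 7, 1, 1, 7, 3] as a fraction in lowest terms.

Fold from the inside: start with 3/1.
  7 + 1/3 = 22/3
  1 + 3/22 = 25/22
  1 + 22/25 = 47/25
  7 + 25/47 = 354/47
  5 + 47/354 = 1817/354
  3 + 354/1817 = 5805/1817
  4 + 1817/5805 = 25037/5805

25037/5805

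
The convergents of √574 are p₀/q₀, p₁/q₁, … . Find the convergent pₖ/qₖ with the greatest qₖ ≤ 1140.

√574 = [23; 1, 22, 1, 46, …] (period length 4).
Convergents:
  p_0/q_0 = 23/1
  p_1/q_1 = 24/1
  p_2/q_2 = 551/23
  p_3/q_3 = 575/24
  p_4/q_4 = 27001/1127
  p_5/q_5 = 27576/1151
q_4 = 1127 ≤ 1140 < 1151 = q_5, so the answer is 27001/1127.

27001/1127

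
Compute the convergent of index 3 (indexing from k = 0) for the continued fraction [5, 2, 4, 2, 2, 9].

Using pₖ = aₖpₖ₋₁ + pₖ₋₂, qₖ = aₖqₖ₋₁ + qₖ₋₂ (with p₋₁=1, p₋₂=0, q₋₁=0, q₋₂=1):
  k=0: a=5, p=5, q=1
  k=1: a=2, p=11, q=2
  k=2: a=4, p=49, q=9
  k=3: a=2, p=109, q=20

109/20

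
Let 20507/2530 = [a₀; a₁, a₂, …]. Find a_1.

20507 = 8·2530 + 267   →  a_0 = 8
2530 = 9·267 + 127   →  a_1 = 9

9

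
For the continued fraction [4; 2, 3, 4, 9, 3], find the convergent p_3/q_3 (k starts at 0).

133/30

Using pₖ = aₖpₖ₋₁ + pₖ₋₂, qₖ = aₖqₖ₋₁ + qₖ₋₂ (with p₋₁=1, p₋₂=0, q₋₁=0, q₋₂=1):
  k=0: a=4, p=4, q=1
  k=1: a=2, p=9, q=2
  k=2: a=3, p=31, q=7
  k=3: a=4, p=133, q=30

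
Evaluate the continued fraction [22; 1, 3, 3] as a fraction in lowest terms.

Fold from the inside: start with 3/1.
  3 + 1/3 = 10/3
  1 + 3/10 = 13/10
  22 + 10/13 = 296/13

296/13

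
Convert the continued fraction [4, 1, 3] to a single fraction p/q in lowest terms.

Using pₖ = aₖpₖ₋₁ + pₖ₋₂ and qₖ = aₖqₖ₋₁ + qₖ₋₂:
  k=0: a=4, p=4, q=1
  k=1: a=1, p=5, q=1
  k=2: a=3, p=19, q=4

19/4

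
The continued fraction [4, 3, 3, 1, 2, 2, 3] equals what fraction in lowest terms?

1253/291

Using pₖ = aₖpₖ₋₁ + pₖ₋₂ and qₖ = aₖqₖ₋₁ + qₖ₋₂:
  k=0: a=4, p=4, q=1
  k=1: a=3, p=13, q=3
  k=2: a=3, p=43, q=10
  k=3: a=1, p=56, q=13
  k=4: a=2, p=155, q=36
  k=5: a=2, p=366, q=85
  k=6: a=3, p=1253, q=291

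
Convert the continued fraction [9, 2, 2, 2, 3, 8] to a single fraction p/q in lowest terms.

3201/340

Using pₖ = aₖpₖ₋₁ + pₖ₋₂ and qₖ = aₖqₖ₋₁ + qₖ₋₂:
  k=0: a=9, p=9, q=1
  k=1: a=2, p=19, q=2
  k=2: a=2, p=47, q=5
  k=3: a=2, p=113, q=12
  k=4: a=3, p=386, q=41
  k=5: a=8, p=3201, q=340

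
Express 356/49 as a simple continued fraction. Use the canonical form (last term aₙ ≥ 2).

356 = 7*49 + 13
49 = 3*13 + 10
13 = 1*10 + 3
10 = 3*3 + 1
3 = 3*1 + 0  (stop)
So 356/49 = [7; 3, 1, 3, 3].

[7; 3, 1, 3, 3]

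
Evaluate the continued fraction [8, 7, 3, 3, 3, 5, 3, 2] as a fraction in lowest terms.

Fold from the inside: start with 2/1.
  3 + 1/2 = 7/2
  5 + 2/7 = 37/7
  3 + 7/37 = 118/37
  3 + 37/118 = 391/118
  3 + 118/391 = 1291/391
  7 + 391/1291 = 9428/1291
  8 + 1291/9428 = 76715/9428

76715/9428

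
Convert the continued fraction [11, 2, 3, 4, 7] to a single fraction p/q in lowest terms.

Using pₖ = aₖpₖ₋₁ + pₖ₋₂ and qₖ = aₖqₖ₋₁ + qₖ₋₂:
  k=0: a=11, p=11, q=1
  k=1: a=2, p=23, q=2
  k=2: a=3, p=80, q=7
  k=3: a=4, p=343, q=30
  k=4: a=7, p=2481, q=217

2481/217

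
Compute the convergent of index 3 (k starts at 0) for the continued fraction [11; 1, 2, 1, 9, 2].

Using pₖ = aₖpₖ₋₁ + pₖ₋₂, qₖ = aₖqₖ₋₁ + qₖ₋₂ (with p₋₁=1, p₋₂=0, q₋₁=0, q₋₂=1):
  k=0: a=11, p=11, q=1
  k=1: a=1, p=12, q=1
  k=2: a=2, p=35, q=3
  k=3: a=1, p=47, q=4

47/4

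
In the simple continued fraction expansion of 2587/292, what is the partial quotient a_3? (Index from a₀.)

2587 = 8·292 + 251   →  a_0 = 8
292 = 1·251 + 41   →  a_1 = 1
251 = 6·41 + 5   →  a_2 = 6
41 = 8·5 + 1   →  a_3 = 8

8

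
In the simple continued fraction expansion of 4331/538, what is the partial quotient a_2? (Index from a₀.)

4331 = 8·538 + 27   →  a_0 = 8
538 = 19·27 + 25   →  a_1 = 19
27 = 1·25 + 2   →  a_2 = 1

1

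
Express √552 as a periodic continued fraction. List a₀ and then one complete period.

[23; 2, 46]

a₀ = ⌊√552⌋ = 23.
With m₀=0, d₀=1 and mₖ₊₁ = dₖaₖ − mₖ, dₖ₊₁ = (n − mₖ₊₁²)/dₖ, aₖ₊₁ = ⌊(a₀+mₖ₊₁)/dₖ₊₁⌋:
  k=1: m=23, d=23, a=2
  k=2: m=23, d=1, a=46
d=1 and a=2a₀=46 at k=2, so the next step gives (m, d) = (23, 23) again — its k=1 value — and the period has length 2.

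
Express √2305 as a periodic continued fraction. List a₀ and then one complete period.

a₀ = ⌊√2305⌋ = 48.
With m₀=0, d₀=1 and mₖ₊₁ = dₖaₖ − mₖ, dₖ₊₁ = (n − mₖ₊₁²)/dₖ, aₖ₊₁ = ⌊(a₀+mₖ₊₁)/dₖ₊₁⌋:
  k=1: m=48, d=1, a=96
d=1 and a=2a₀=96 at k=1, so the next step gives (m, d) = (48, 1) again — its k=1 value — and the period has length 1.

[48; 96]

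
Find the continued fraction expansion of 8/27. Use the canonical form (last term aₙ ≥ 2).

[0; 3, 2, 1, 2]

8 = 0·27 + 8
27 = 3·8 + 3
8 = 2·3 + 2
3 = 1·2 + 1
2 = 2·1 + 0  (stop)
So 8/27 = [0; 3, 2, 1, 2].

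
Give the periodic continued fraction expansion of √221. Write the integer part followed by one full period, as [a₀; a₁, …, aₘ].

a₀ = ⌊√221⌋ = 14.
With m₀=0, d₀=1 and mₖ₊₁ = dₖaₖ − mₖ, dₖ₊₁ = (n − mₖ₊₁²)/dₖ, aₖ₊₁ = ⌊(a₀+mₖ₊₁)/dₖ₊₁⌋:
  k=1: m=14, d=25, a=1
  k=2: m=11, d=4, a=6
  k=3: m=13, d=13, a=2
  k=4: m=13, d=4, a=6
  k=5: m=11, d=25, a=1
  k=6: m=14, d=1, a=28
d=1 and a=2a₀=28 at k=6, so the next step gives (m, d) = (14, 25) again — its k=1 value — and the period has length 6.

[14; 1, 6, 2, 6, 1, 28]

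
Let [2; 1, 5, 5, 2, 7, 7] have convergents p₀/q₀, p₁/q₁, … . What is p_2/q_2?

Using pₖ = aₖpₖ₋₁ + pₖ₋₂, qₖ = aₖqₖ₋₁ + qₖ₋₂ (with p₋₁=1, p₋₂=0, q₋₁=0, q₋₂=1):
  k=0: a=2, p=2, q=1
  k=1: a=1, p=3, q=1
  k=2: a=5, p=17, q=6

17/6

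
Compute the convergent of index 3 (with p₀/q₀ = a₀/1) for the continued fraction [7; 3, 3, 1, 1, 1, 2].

95/13

Using pₖ = aₖpₖ₋₁ + pₖ₋₂, qₖ = aₖqₖ₋₁ + qₖ₋₂ (with p₋₁=1, p₋₂=0, q₋₁=0, q₋₂=1):
  k=0: a=7, p=7, q=1
  k=1: a=3, p=22, q=3
  k=2: a=3, p=73, q=10
  k=3: a=1, p=95, q=13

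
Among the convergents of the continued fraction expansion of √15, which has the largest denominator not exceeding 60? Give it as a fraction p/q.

213/55

√15 = [3; 1, 6, …] (period length 2).
Convergents:
  p_0/q_0 = 3/1
  p_1/q_1 = 4/1
  p_2/q_2 = 27/7
  p_3/q_3 = 31/8
  p_4/q_4 = 213/55
  p_5/q_5 = 244/63
q_4 = 55 ≤ 60 < 63 = q_5, so the answer is 213/55.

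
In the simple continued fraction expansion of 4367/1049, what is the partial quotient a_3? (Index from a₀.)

4367 = 4·1049 + 171   →  a_0 = 4
1049 = 6·171 + 23   →  a_1 = 6
171 = 7·23 + 10   →  a_2 = 7
23 = 2·10 + 3   →  a_3 = 2

2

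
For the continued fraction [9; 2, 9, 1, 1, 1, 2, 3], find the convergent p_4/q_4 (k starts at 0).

379/40

Using pₖ = aₖpₖ₋₁ + pₖ₋₂, qₖ = aₖqₖ₋₁ + qₖ₋₂ (with p₋₁=1, p₋₂=0, q₋₁=0, q₋₂=1):
  k=0: a=9, p=9, q=1
  k=1: a=2, p=19, q=2
  k=2: a=9, p=180, q=19
  k=3: a=1, p=199, q=21
  k=4: a=1, p=379, q=40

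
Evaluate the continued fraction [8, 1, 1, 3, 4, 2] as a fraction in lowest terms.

Fold from the inside: start with 2/1.
  4 + 1/2 = 9/2
  3 + 2/9 = 29/9
  1 + 9/29 = 38/29
  1 + 29/38 = 67/38
  8 + 38/67 = 574/67

574/67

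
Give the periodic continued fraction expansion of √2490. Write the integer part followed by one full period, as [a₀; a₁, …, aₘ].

a₀ = ⌊√2490⌋ = 49.
With m₀=0, d₀=1 and mₖ₊₁ = dₖaₖ − mₖ, dₖ₊₁ = (n − mₖ₊₁²)/dₖ, aₖ₊₁ = ⌊(a₀+mₖ₊₁)/dₖ₊₁⌋:
  k=1: m=49, d=89, a=1
  k=2: m=40, d=10, a=8
  k=3: m=40, d=89, a=1
  k=4: m=49, d=1, a=98
d=1 and a=2a₀=98 at k=4, so the next step gives (m, d) = (49, 89) again — its k=1 value — and the period has length 4.

[49; 1, 8, 1, 98]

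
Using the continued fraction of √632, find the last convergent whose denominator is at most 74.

√632 = [25; 7, 6, 7, 50, …] (period length 4).
Convergents:
  p_0/q_0 = 25/1
  p_1/q_1 = 176/7
  p_2/q_2 = 1081/43
  p_3/q_3 = 7743/308
q_2 = 43 ≤ 74 < 308 = q_3, so the answer is 1081/43.

1081/43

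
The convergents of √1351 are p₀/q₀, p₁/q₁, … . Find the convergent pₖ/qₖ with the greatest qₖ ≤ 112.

√1351 = [36; 1, 3, 10, 3, 1, 72, …] (period length 6).
Convergents:
  p_0/q_0 = 36/1
  p_1/q_1 = 37/1
  p_2/q_2 = 147/4
  p_3/q_3 = 1507/41
  p_4/q_4 = 4668/127
q_3 = 41 ≤ 112 < 127 = q_4, so the answer is 1507/41.

1507/41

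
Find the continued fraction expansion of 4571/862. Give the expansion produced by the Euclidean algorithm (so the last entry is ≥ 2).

[5; 3, 3, 3, 3, 2, 3]

4571 = 5·862 + 261
862 = 3·261 + 79
261 = 3·79 + 24
79 = 3·24 + 7
24 = 3·7 + 3
7 = 2·3 + 1
3 = 3·1 + 0  (stop)
So 4571/862 = [5; 3, 3, 3, 3, 2, 3].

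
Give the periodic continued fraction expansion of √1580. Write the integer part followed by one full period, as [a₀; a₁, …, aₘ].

[39; 1, 2, 1, 78]

a₀ = ⌊√1580⌋ = 39.
With m₀=0, d₀=1 and mₖ₊₁ = dₖaₖ − mₖ, dₖ₊₁ = (n − mₖ₊₁²)/dₖ, aₖ₊₁ = ⌊(a₀+mₖ₊₁)/dₖ₊₁⌋:
  k=1: m=39, d=59, a=1
  k=2: m=20, d=20, a=2
  k=3: m=20, d=59, a=1
  k=4: m=39, d=1, a=78
d=1 and a=2a₀=78 at k=4, so the next step gives (m, d) = (39, 59) again — its k=1 value — and the period has length 4.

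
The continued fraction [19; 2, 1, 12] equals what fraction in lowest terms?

Fold from the inside: start with 12/1.
  1 + 1/12 = 13/12
  2 + 12/13 = 38/13
  19 + 13/38 = 735/38

735/38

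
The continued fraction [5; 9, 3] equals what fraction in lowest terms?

Fold from the inside: start with 3/1.
  9 + 1/3 = 28/3
  5 + 3/28 = 143/28

143/28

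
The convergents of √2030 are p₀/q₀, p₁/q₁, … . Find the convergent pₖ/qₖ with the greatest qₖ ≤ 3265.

73035/1621

√2030 = [45; 18, 90, …] (period length 2).
Convergents:
  p_0/q_0 = 45/1
  p_1/q_1 = 811/18
  p_2/q_2 = 73035/1621
  p_3/q_3 = 1315441/29196
q_2 = 1621 ≤ 3265 < 29196 = q_3, so the answer is 73035/1621.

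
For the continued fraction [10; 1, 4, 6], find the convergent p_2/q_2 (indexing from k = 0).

54/5

Using pₖ = aₖpₖ₋₁ + pₖ₋₂, qₖ = aₖqₖ₋₁ + qₖ₋₂ (with p₋₁=1, p₋₂=0, q₋₁=0, q₋₂=1):
  k=0: a=10, p=10, q=1
  k=1: a=1, p=11, q=1
  k=2: a=4, p=54, q=5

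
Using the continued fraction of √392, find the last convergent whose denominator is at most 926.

√392 = [19; 1, 3, 1, 38, …] (period length 4).
Convergents:
  p_0/q_0 = 19/1
  p_1/q_1 = 20/1
  p_2/q_2 = 79/4
  p_3/q_3 = 99/5
  p_4/q_4 = 3841/194
  p_5/q_5 = 3940/199
  p_6/q_6 = 15661/791
  p_7/q_7 = 19601/990
q_6 = 791 ≤ 926 < 990 = q_7, so the answer is 15661/791.

15661/791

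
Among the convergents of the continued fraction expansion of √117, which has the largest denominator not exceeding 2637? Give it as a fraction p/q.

√117 = [10; 1, 4, 2, 4, 1, 20, …] (period length 6).
Convergents:
  p_0/q_0 = 10/1
  p_1/q_1 = 11/1
  p_2/q_2 = 54/5
  p_3/q_3 = 119/11
  p_4/q_4 = 530/49
  p_5/q_5 = 649/60
  p_6/q_6 = 13510/1249
  p_7/q_7 = 14159/1309
  p_8/q_8 = 70146/6485
q_7 = 1309 ≤ 2637 < 6485 = q_8, so the answer is 14159/1309.

14159/1309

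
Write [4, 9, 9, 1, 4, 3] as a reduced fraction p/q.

Fold from the inside: start with 3/1.
  4 + 1/3 = 13/3
  1 + 3/13 = 16/13
  9 + 13/16 = 157/16
  9 + 16/157 = 1429/157
  4 + 157/1429 = 5873/1429

5873/1429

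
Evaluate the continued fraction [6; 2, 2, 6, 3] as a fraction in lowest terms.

Using pₖ = aₖpₖ₋₁ + pₖ₋₂ and qₖ = aₖqₖ₋₁ + qₖ₋₂:
  k=0: a=6, p=6, q=1
  k=1: a=2, p=13, q=2
  k=2: a=2, p=32, q=5
  k=3: a=6, p=205, q=32
  k=4: a=3, p=647, q=101

647/101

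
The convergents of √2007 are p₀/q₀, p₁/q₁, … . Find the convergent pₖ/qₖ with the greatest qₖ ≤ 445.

19891/444

√2007 = [44; 1, 3, 1, 88, …] (period length 4).
Convergents:
  p_0/q_0 = 44/1
  p_1/q_1 = 45/1
  p_2/q_2 = 179/4
  p_3/q_3 = 224/5
  p_4/q_4 = 19891/444
  p_5/q_5 = 20115/449
q_4 = 444 ≤ 445 < 449 = q_5, so the answer is 19891/444.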